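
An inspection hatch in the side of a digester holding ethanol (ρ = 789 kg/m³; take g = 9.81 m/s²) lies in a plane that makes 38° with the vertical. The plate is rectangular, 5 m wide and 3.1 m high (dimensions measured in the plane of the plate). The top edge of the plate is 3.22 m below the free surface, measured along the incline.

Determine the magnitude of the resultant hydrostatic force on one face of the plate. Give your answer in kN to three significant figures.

γ = ρg = 789 × 9.81 / 1000 = 7.74009 kN/m³.
The plate makes 38° with the vertical, i.e. θ = 90° − 38° = 52° to the horizontal. Measuring y along the incline from the free-surface line, vertical depth h = y·sinθ with sinθ = 0.788011.
The centroid lies 3.1/2 = 1.55 m below the top edge, so y_c = 3.22 + 1.55 = 4.77 m and h_c = 4.77 × 0.788011 = 3.75881 m.
A = 5 × 3.1 = 15.5 m².
Resultant F = γ·h_c·A = 7.74009 × 3.75881 × 15.5 = 450.95 kN.

F ≈ 451 kN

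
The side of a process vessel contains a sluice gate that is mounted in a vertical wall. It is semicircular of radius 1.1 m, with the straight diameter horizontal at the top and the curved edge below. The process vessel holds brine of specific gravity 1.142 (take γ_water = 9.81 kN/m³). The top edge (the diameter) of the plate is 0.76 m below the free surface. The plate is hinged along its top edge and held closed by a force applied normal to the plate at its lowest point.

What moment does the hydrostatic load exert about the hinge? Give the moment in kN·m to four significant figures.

M ≈ 14.00 kN·m

γ = 1.142 × 9.81 = 11.20302 kN/m³.
The centroid of a semicircle lies 4r/(3π) = 0.466854 m from the diameter, here below the top edge, so the centroid depth is h_c = 0.76 + 0.466854 = 1.22685 m.
A = πr²/2 = π × 1.1²/2 = 1.90066 m².
Resultant F = γ·h_c·A = 11.20302 × 1.22685 × 1.90066 = 26.1235 kN.
I_c = (π/8 − 8/(9π))·r⁴ = 0.109757 × 1.1⁴ = 0.160695 m⁴.
Centre of pressure: y_p = y_c + I_c/(y_c·A) = 1.22685 + 0.160695/(1.22685 × 1.90066) = 1.22685 + 0.0689138 = 1.29576 m along the plane.
The resultant acts 0.466854 + 0.0689138 = 0.535768 m (along the plate) below the hinge at the top edge, so the moment about the hinge is M = F × 0.535768 = 26.1235 × 0.535768 = 13.9961 kN·m.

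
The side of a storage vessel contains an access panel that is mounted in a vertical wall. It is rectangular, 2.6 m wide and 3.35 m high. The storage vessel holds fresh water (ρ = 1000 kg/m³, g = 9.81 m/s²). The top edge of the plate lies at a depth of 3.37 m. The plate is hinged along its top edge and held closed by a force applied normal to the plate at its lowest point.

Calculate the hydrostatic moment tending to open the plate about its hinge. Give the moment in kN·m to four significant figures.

γ = ρg = 1000 × 9.81 = 9810 N/m³ = 9.81 kN/m³.
The centroid lies 3.35/2 = 1.675 m below the top edge, so the centroid depth is h_c = 3.37 + 1.675 = 5.045 m.
A = 2.6 × 3.35 = 8.71 m².
Resultant F = γ·h_c·A = 9.81 × 5.045 × 8.71 = 431.071 kN.
I_c = b·h³/12 = 2.6 × 3.35³/12 = 8.14566 m⁴.
Centre of pressure: y_p = y_c + I_c/(y_c·A) = 5.045 + 8.14566/(5.045 × 8.71) = 5.045 + 0.185373 = 5.23037 m along the plane.
The resultant acts 1.675 + 0.185373 = 1.86037 m (along the plate) below the hinge at the top edge, so the moment about the hinge is M = F × 1.86037 = 431.071 × 1.86037 = 801.952 kN·m.

M ≈ 802.0 kN·m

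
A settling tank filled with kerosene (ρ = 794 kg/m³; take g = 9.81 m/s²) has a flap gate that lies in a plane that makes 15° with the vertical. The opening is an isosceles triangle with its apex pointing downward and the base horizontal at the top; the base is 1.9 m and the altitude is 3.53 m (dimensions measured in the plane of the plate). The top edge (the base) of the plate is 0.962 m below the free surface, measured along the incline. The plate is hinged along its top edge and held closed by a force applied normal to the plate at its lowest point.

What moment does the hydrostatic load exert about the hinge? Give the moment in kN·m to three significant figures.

γ = ρg = 794 × 9.81 / 1000 = 7.78914 kN/m³.
The plate makes 15° with the vertical, i.e. θ = 90° − 15° = 75° to the horizontal. Measuring y along the incline from the free-surface line, vertical depth h = y·sinθ with sinθ = 0.965926.
With the apex down, the centroid sits h/3 = 3.53/3 = 1.17667 m below the base (the top edge), so y_c = 0.962 + 1.17667 = 2.13867 m and h_c = 2.13867 × 0.965926 = 2.0658 m.
A = ½ × 1.9 × 3.53 = 3.3535 m².
Resultant F = γ·h_c·A = 7.78914 × 2.0658 × 3.3535 = 53.9605 kN.
I_c = b·h³/36 = 1.9 × 3.53³/36 = 2.32153 m⁴.
Centre of pressure: y_p = y_c + I_c/(y_c·A) = 2.13867 + 2.32153/(2.13867 × 3.3535) = 2.13867 + 0.323692 = 2.46236 m along the plane.
The resultant acts 1.17667 + 0.323692 = 1.50036 m (along the plate) below the hinge at the top edge, so the moment about the hinge is M = F × 1.50036 = 53.9605 × 1.50036 = 80.9602 kN·m.

M ≈ 81.0 kN·m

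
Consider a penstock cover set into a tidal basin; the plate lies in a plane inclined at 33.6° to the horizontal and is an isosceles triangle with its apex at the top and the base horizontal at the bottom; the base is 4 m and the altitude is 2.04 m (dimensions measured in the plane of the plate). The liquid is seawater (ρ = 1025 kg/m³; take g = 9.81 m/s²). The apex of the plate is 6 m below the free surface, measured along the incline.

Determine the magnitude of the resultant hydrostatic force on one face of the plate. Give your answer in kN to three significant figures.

γ = ρg = 1025 × 9.81 / 1000 = 10.05525 kN/m³.
Let θ = 33.6° be the plate's angle to the horizontal; measure y along the incline from where the plane meets the free surface. Vertical depth h = y·sinθ with sinθ = 0.553392.
With the apex up, the centroid sits 2h/3 = 2 × 2.04/3 = 1.36 m below the apex, so y_c = 6 + 1.36 = 7.36 m and h_c = 7.36 × 0.553392 = 4.07297 m.
A = ½ × 4 × 2.04 = 4.08 m².
Resultant F = γ·h_c·A = 10.05525 × 4.07297 × 4.08 = 167.095 kN.

F ≈ 167 kN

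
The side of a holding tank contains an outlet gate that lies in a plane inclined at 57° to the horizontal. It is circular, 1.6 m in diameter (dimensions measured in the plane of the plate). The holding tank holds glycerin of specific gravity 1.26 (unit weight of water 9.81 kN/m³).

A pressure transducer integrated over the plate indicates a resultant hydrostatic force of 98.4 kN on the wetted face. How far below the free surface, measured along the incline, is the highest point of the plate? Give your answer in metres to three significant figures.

γ = 1.26 × 9.81 = 12.3606 kN/m³.
A = π(0.8)² = 2.01062 m².
From F = γ·h_c·A, the centroid depth is h_c = 98.4/(12.3606 × 2.01062) = 3.95937 m.
Let θ = 57° be the plate's angle to the horizontal; measure y along the incline from where the plane meets the free surface. Vertical depth h = y·sinθ with sinθ = 0.838671.
Along the incline, y_c = h_c/sinθ = 3.95937/0.838671 = 4.72101 m.
The centroid is at the centre, 0.8 m below the top of the plate, so the highest point sits at y_top = 4.72101 − 0.8 = 3.92101 m along the incline.

y_top ≈ 3.92 m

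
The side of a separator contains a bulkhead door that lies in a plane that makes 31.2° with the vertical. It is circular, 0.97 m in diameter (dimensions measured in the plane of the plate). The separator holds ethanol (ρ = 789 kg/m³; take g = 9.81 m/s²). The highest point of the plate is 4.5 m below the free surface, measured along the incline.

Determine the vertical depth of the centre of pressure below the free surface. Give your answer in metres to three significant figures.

h_p = 4.27 m

γ = ρg = 789 × 9.81 / 1000 = 7.74009 kN/m³.
The plate makes 31.2° with the vertical, i.e. θ = 90° − 31.2° = 58.8° to the horizontal. Measuring y along the incline from the free-surface line, vertical depth h = y·sinθ with sinθ = 0.855364.
The centroid is at the centre, 0.485 m below the top of the plate, so y_c = 4.5 + 0.485 = 4.985 m and h_c = 4.985 × 0.855364 = 4.26399 m.
A = π(0.485)² = 0.738981 m².
Resultant F = γ·h_c·A = 7.74009 × 4.26399 × 0.738981 = 24.3891 kN.
I_c = πr⁴/4 = π × 0.485⁴/4 = 0.0434567 m⁴.
Centre of pressure: y_p = y_c + I_c/(y_c·A) = 4.985 + 0.0434567/(4.985 × 0.738981) = 4.985 + 0.0117966 = 4.9968 m along the plane.
Vertically, h_p = y_p·sinθ = 4.9968 × 0.855364 = 4.27408 m.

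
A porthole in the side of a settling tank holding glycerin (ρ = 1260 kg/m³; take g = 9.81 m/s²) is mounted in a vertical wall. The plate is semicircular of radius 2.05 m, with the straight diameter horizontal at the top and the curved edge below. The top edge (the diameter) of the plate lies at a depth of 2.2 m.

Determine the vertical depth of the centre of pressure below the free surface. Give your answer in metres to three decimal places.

γ = ρg = 1260 × 9.81 / 1000 = 12.3606 kN/m³.
The centroid of a semicircle lies 4r/(3π) = 0.870047 m from the diameter, here below the top edge, so the centroid depth is h_c = 2.2 + 0.870047 = 3.07005 m.
A = πr²/2 = π × 2.05²/2 = 6.60127 m².
Resultant F = γ·h_c·A = 12.3606 × 3.07005 × 6.60127 = 250.503 kN.
I_c = (π/8 − 8/(9π))·r⁴ = 0.109757 × 2.05⁴ = 1.93842 m⁴.
Centre of pressure: y_p = y_c + I_c/(y_c·A) = 3.07005 + 1.93842/(3.07005 × 6.60127) = 3.07005 + 0.0956478 = 3.1657 m along the plane.

h_p = 3.166 m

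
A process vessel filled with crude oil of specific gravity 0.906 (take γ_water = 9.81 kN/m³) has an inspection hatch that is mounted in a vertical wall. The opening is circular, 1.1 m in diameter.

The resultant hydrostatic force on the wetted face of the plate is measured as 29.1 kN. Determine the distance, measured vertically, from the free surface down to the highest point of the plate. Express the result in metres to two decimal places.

d_top ≈ 2.90 m

γ = 0.906 × 9.81 = 8.88786 kN/m³.
A = π(0.55)² = 0.950332 m².
From F = γ·h_c·A, the centroid depth is h_c = 29.1/(8.88786 × 0.950332) = 3.44525 m.
The centroid is at the centre, 0.55 m below the top of the plate, so the highest point sits at h_top = 3.44525 − 0.55 = 2.89525 m below the surface.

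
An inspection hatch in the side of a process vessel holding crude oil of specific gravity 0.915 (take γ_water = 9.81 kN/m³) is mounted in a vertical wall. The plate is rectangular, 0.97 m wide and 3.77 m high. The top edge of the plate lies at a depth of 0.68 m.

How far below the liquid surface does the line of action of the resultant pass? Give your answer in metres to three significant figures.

h_p = 3.03 m

γ = 0.915 × 9.81 = 8.97615 kN/m³.
The centroid lies 3.77/2 = 1.885 m below the top edge, so the centroid depth is h_c = 0.68 + 1.885 = 2.565 m.
A = 0.97 × 3.77 = 3.6569 m².
Resultant F = γ·h_c·A = 8.97615 × 2.565 × 3.6569 = 84.1958 kN.
I_c = b·h³/12 = 0.97 × 3.77³/12 = 4.33126 m⁴.
Centre of pressure: y_p = y_c + I_c/(y_c·A) = 2.565 + 4.33126/(2.565 × 3.6569) = 2.565 + 0.461757 = 3.02676 m along the plane.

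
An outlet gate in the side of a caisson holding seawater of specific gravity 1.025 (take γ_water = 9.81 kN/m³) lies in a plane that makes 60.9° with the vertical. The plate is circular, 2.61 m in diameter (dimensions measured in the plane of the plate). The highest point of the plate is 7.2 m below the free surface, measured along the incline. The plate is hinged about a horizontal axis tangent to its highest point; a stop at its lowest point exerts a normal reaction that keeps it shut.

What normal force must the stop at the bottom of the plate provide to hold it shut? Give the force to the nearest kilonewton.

γ = 1.025 × 9.81 = 10.05525 kN/m³.
The plate makes 60.9° with the vertical, i.e. θ = 90° − 60.9° = 29.1° to the horizontal. Measuring y along the incline from the free-surface line, vertical depth h = y·sinθ with sinθ = 0.486335.
The centroid is at the centre, 1.305 m below the top of the plate, so y_c = 7.2 + 1.305 = 8.505 m and h_c = 8.505 × 0.486335 = 4.13628 m.
A = π(1.305)² = 5.35021 m².
Resultant F = γ·h_c·A = 10.05525 × 4.13628 × 5.35021 = 222.522 kN.
I_c = πr⁴/4 = π × 1.305⁴/4 = 2.27789 m⁴.
Centre of pressure: y_p = y_c + I_c/(y_c·A) = 8.505 + 2.27789/(8.505 × 5.35021) = 8.505 + 0.0500596 = 8.55506 m along the plane.
The resultant acts 1.305 + 0.0500596 = 1.35506 m (along the plate) below the hinge at the top edge, so the moment about the hinge is M = F × 1.35506 = 222.522 × 1.35506 = 301.531 kN·m.
A normal force at the bottom, 2.61 m from the hinge, must supply this moment: P = 301.531/2.61 = 115.529 kN.

P ≈ 116 kN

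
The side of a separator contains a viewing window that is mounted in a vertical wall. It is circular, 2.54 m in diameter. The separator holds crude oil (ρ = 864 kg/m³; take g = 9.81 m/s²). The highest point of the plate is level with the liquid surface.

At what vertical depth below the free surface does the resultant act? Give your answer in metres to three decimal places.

h_p = 1.588 m

γ = ρg = 864 × 9.81 / 1000 = 8.47584 kN/m³.
The centroid is at the centre, 1.27 m below the top of the plate, so the centroid depth is h_c = 1.27 m.
A = π(1.27)² = 5.06707 m².
Resultant F = γ·h_c·A = 8.47584 × 1.27 × 5.06707 = 54.5435 kN.
I_c = πr⁴/4 = π × 1.27⁴/4 = 2.04317 m⁴.
Centre of pressure: y_p = y_c + I_c/(y_c·A) = 1.27 + 2.04317/(1.27 × 5.06707) = 1.27 + 0.3175 = 1.5875 m along the plane.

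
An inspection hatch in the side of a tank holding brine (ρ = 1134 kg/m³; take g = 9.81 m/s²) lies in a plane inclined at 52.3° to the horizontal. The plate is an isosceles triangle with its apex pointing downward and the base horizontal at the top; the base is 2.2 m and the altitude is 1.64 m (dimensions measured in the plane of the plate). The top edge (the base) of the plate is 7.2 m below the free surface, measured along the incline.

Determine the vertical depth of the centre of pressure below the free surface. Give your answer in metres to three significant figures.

γ = ρg = 1134 × 9.81 / 1000 = 11.12454 kN/m³.
Let θ = 52.3° be the plate's angle to the horizontal; measure y along the incline from where the plane meets the free surface. Vertical depth h = y·sinθ with sinθ = 0.791224.
With the apex down, the centroid sits h/3 = 1.64/3 = 0.546667 m below the base (the top edge), so y_c = 7.2 + 0.546667 = 7.74667 m and h_c = 7.74667 × 0.791224 = 6.12935 m.
A = ½ × 2.2 × 1.64 = 1.804 m².
Resultant F = γ·h_c·A = 11.12454 × 6.12935 × 1.804 = 123.008 kN.
I_c = b·h³/36 = 2.2 × 1.64³/36 = 0.269558 m⁴.
Centre of pressure: y_p = y_c + I_c/(y_c·A) = 7.74667 + 0.269558/(7.74667 × 1.804) = 7.74667 + 0.0192886 = 7.76596 m along the plane.
Vertically, h_p = y_p·sinθ = 7.76596 × 0.791224 = 6.14461 m.

h_p = 6.14 m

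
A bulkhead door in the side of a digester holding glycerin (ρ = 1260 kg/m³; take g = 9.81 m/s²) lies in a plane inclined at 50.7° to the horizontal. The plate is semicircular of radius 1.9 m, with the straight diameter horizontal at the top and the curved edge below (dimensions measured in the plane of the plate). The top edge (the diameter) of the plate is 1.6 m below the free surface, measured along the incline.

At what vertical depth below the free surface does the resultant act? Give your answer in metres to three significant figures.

h_p = 1.94 m

γ = ρg = 1260 × 9.81 / 1000 = 12.3606 kN/m³.
Let θ = 50.7° be the plate's angle to the horizontal; measure y along the incline from where the plane meets the free surface. Vertical depth h = y·sinθ with sinθ = 0.773840.
The centroid of a semicircle lies 4r/(3π) = 0.806385 m from the diameter, here below the top edge, so y_c = 1.6 + 0.806385 = 2.40639 m and h_c = 2.40639 × 0.773840 = 1.86216 m.
A = πr²/2 = π × 1.9²/2 = 5.67057 m².
Resultant F = γ·h_c·A = 12.3606 × 1.86216 × 5.67057 = 130.522 kN.
I_c = (π/8 − 8/(9π))·r⁴ = 0.109757 × 1.9⁴ = 1.43036 m⁴.
Centre of pressure: y_p = y_c + I_c/(y_c·A) = 2.40639 + 1.43036/(2.40639 × 5.67057) = 2.40639 + 0.104822 = 2.51121 m along the plane.
Vertically, h_p = y_p·sinθ = 2.51121 × 0.773840 = 1.94327 m.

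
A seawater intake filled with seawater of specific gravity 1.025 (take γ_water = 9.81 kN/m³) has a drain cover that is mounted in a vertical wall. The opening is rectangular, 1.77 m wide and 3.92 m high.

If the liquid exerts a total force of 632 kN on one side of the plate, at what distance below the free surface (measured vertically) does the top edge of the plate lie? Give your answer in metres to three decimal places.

d_top ≈ 7.099 m

γ = 1.025 × 9.81 = 10.05525 kN/m³.
A = 1.77 × 3.92 = 6.9384 m².
From F = γ·h_c·A, the centroid depth is h_c = 632/(10.05525 × 6.9384) = 9.05868 m.
The centroid lies 3.92/2 = 1.96 m below the top edge, so the top edge sits at h_top = 9.05868 − 1.96 = 7.09868 m below the surface.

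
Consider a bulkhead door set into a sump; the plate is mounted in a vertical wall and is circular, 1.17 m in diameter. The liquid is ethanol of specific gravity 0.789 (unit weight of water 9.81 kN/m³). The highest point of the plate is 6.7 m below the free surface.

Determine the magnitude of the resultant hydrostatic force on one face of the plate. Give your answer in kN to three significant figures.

F ≈ 60.6 kN

γ = 0.789 × 9.81 = 7.74009 kN/m³.
The centroid is at the centre, 0.585 m below the top of the plate, so the centroid depth is h_c = 6.7 + 0.585 = 7.285 m.
A = π(0.585)² = 1.07513 m².
Resultant F = γ·h_c·A = 7.74009 × 7.285 × 1.07513 = 60.6229 kN.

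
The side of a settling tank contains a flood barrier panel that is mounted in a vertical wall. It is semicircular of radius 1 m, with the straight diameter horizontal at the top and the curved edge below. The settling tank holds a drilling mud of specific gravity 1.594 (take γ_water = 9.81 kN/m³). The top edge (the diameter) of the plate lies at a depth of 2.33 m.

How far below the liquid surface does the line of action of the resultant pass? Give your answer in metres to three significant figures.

h_p = 2.78 m

γ = 1.594 × 9.81 = 15.63714 kN/m³.
The centroid of a semicircle lies 4r/(3π) = 0.424413 m from the diameter, here below the top edge, so the centroid depth is h_c = 2.33 + 0.424413 = 2.75441 m.
A = πr²/2 = π × 1²/2 = 1.5708 m².
Resultant F = γ·h_c·A = 15.63714 × 2.75441 × 1.5708 = 67.6561 kN.
I_c = (π/8 − 8/(9π))·r⁴ = 0.109757 × 1⁴ = 0.109757 m⁴.
Centre of pressure: y_p = y_c + I_c/(y_c·A) = 2.75441 + 0.109757/(2.75441 × 1.5708) = 2.75441 + 0.0253678 = 2.77978 m along the plane.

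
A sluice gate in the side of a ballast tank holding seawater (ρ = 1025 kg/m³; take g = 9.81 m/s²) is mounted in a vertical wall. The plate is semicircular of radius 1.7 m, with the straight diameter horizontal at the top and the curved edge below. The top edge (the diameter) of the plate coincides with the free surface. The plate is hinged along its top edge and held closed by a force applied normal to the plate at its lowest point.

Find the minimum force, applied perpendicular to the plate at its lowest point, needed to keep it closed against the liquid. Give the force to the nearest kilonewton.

γ = ρg = 1025 × 9.81 / 1000 = 10.05525 kN/m³.
The centroid of a semicircle lies 4r/(3π) = 0.721502 m from the diameter, here below the top edge, so the centroid depth is h_c = 0.721502 m.
A = πr²/2 = π × 1.7²/2 = 4.5396 m².
Resultant F = γ·h_c·A = 10.05525 × 0.721502 × 4.5396 = 32.9343 kN.
I_c = (π/8 − 8/(9π))·r⁴ = 0.109757 × 1.7⁴ = 0.916701 m⁴.
Centre of pressure: y_p = y_c + I_c/(y_c·A) = 0.721502 + 0.916701/(0.721502 × 4.5396) = 0.721502 + 0.27988 = 1.00138 m along the plane.
The resultant acts 0.721502 + 0.27988 = 1.00138 m (along the plate) below the hinge at the top edge, so the moment about the hinge is M = F × 1.00138 = 32.9343 × 1.00138 = 32.9797 kN·m.
A normal force at the bottom, 1.7 m from the hinge, must supply this moment: P = 32.9797/1.7 = 19.3998 kN.

P ≈ 19 kN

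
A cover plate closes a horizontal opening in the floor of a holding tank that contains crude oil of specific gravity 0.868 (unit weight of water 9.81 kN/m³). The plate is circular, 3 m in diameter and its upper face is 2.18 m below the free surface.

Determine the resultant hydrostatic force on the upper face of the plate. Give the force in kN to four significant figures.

γ = 0.868 × 9.81 = 8.51508 kN/m³.
The plate is horizontal, so pressure is uniform at p = γ·h = 8.51508 × 2.18 = 18.5629 kN/m².
A = π(1.5)² = 7.06858 m².
F = p·A = 18.5629 × 7.06858 = 131.213 kN.

F ≈ 131.2 kN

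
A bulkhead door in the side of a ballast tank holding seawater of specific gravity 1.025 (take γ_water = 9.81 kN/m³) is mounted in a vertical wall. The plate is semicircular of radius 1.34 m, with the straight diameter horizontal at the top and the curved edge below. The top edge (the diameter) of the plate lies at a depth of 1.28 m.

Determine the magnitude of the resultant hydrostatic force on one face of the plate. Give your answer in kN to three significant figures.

F ≈ 52.4 kN

γ = 1.025 × 9.81 = 10.05525 kN/m³.
The centroid of a semicircle lies 4r/(3π) = 0.568714 m from the diameter, here below the top edge, so the centroid depth is h_c = 1.28 + 0.568714 = 1.84871 m.
A = πr²/2 = π × 1.34²/2 = 2.82052 m².
Resultant F = γ·h_c·A = 10.05525 × 1.84871 × 2.82052 = 52.4313 kN.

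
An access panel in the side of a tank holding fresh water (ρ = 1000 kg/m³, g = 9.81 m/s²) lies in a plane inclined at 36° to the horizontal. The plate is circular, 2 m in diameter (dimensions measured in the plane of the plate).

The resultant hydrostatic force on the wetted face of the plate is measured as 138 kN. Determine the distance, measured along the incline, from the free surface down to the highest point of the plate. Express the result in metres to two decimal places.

γ = ρg = 1000 × 9.81 = 9810 N/m³ = 9.81 kN/m³.
A = π(1)² = 3.14159 m².
From F = γ·h_c·A, the centroid depth is h_c = 138/(9.81 × 3.14159) = 4.47776 m.
Let θ = 36° be the plate's angle to the horizontal; measure y along the incline from where the plane meets the free surface. Vertical depth h = y·sinθ with sinθ = 0.587785.
Along the incline, y_c = h_c/sinθ = 4.47776/0.587785 = 7.61802 m.
The centroid is at the centre, 1 m below the top of the plate, so the highest point sits at y_top = 7.61802 − 1 = 6.61802 m along the incline.

y_top ≈ 6.62 m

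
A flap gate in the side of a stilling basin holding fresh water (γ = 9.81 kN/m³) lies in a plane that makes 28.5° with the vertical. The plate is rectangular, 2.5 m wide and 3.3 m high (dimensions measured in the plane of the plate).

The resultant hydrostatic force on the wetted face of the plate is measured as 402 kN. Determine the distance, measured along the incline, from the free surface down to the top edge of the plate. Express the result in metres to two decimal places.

y_top ≈ 4.00 m

γ = 9.81 kN/m³.
A = 2.5 × 3.3 = 8.25 m².
From F = γ·h_c·A, the centroid depth is h_c = 402/(9.81 × 8.25) = 4.9671 m.
The plate makes 28.5° with the vertical, i.e. θ = 90° − 28.5° = 61.5° to the horizontal. Measuring y along the incline from the free-surface line, vertical depth h = y·sinθ with sinθ = 0.878817.
Along the incline, y_c = h_c/sinθ = 4.9671/0.878817 = 5.65203 m.
The centroid lies 3.3/2 = 1.65 m below the top edge, so the top edge sits at y_top = 5.65203 − 1.65 = 4.00203 m along the incline.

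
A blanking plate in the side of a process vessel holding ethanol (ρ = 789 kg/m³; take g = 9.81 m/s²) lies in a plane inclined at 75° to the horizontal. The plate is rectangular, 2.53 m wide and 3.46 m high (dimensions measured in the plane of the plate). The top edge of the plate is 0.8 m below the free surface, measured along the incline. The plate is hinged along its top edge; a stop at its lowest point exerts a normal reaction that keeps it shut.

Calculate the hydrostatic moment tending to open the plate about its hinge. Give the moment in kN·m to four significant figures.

γ = ρg = 789 × 9.81 / 1000 = 7.74009 kN/m³.
Let θ = 75° be the plate's angle to the horizontal; measure y along the incline from where the plane meets the free surface. Vertical depth h = y·sinθ with sinθ = 0.965926.
The centroid lies 3.46/2 = 1.73 m below the top edge, so y_c = 0.8 + 1.73 = 2.53 m and h_c = 2.53 × 0.965926 = 2.44379 m.
A = 2.53 × 3.46 = 8.7538 m².
Resultant F = γ·h_c·A = 7.74009 × 2.44379 × 8.7538 = 165.579 kN.
I_c = b·h³/12 = 2.53 × 3.46³/12 = 8.73308 m⁴.
Centre of pressure: y_p = y_c + I_c/(y_c·A) = 2.53 + 8.73308/(2.53 × 8.7538) = 2.53 + 0.394321 = 2.92432 m along the plane.
The resultant acts 1.73 + 0.394321 = 2.12432 m (along the plate) below the hinge at the top edge, so the moment about the hinge is M = F × 2.12432 = 165.579 × 2.12432 = 351.743 kN·m.

M ≈ 351.7 kN·m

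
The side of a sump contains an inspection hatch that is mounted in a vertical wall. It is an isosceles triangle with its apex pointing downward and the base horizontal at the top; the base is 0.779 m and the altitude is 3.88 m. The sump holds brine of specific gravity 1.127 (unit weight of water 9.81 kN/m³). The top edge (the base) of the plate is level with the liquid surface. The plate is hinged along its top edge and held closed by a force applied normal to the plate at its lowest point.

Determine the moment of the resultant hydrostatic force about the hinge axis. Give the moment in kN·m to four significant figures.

M ≈ 41.92 kN·m

γ = 1.127 × 9.81 = 11.05587 kN/m³.
With the apex down, the centroid sits h/3 = 3.88/3 = 1.29333 m below the base (the top edge), so the centroid depth is h_c = 1.29333 m.
A = ½ × 0.779 × 3.88 = 1.51126 m².
Resultant F = γ·h_c·A = 11.05587 × 1.29333 × 1.51126 = 21.6093 kN.
I_c = b·h³/36 = 0.779 × 3.88³/36 = 1.26395 m⁴.
Centre of pressure: y_p = y_c + I_c/(y_c·A) = 1.29333 + 1.26395/(1.29333 × 1.51126) = 1.29333 + 0.646668 = 1.94 m along the plane.
The resultant acts 1.29333 + 0.646668 = 1.94 m (along the plate) below the hinge at the top edge, so the moment about the hinge is M = F × 1.94 = 21.6093 × 1.94 = 41.922 kN·m.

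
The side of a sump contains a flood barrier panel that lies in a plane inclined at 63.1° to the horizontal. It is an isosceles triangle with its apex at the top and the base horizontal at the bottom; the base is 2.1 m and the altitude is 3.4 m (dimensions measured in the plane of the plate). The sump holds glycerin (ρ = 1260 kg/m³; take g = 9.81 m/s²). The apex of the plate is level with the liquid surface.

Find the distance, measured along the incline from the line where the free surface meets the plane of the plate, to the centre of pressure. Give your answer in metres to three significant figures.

y_p = 2.55 m

γ = ρg = 1260 × 9.81 / 1000 = 12.3606 kN/m³.
Let θ = 63.1° be the plate's angle to the horizontal; measure y along the incline from where the plane meets the free surface. Vertical depth h = y·sinθ with sinθ = 0.891798.
With the apex up, the centroid sits 2h/3 = 2 × 3.4/3 = 2.26667 m below the apex, so y_c = 2.26667 m and h_c = 2.26667 × 0.891798 = 2.02141 m.
A = ½ × 2.1 × 3.4 = 3.57 m².
Resultant F = γ·h_c·A = 12.3606 × 2.02141 × 3.57 = 89.1995 kN.
I_c = b·h³/36 = 2.1 × 3.4³/36 = 2.29273 m⁴.
Centre of pressure: y_p = y_c + I_c/(y_c·A) = 2.26667 + 2.29273/(2.26667 × 3.57) = 2.26667 + 0.283333 = 2.55 m along the plane.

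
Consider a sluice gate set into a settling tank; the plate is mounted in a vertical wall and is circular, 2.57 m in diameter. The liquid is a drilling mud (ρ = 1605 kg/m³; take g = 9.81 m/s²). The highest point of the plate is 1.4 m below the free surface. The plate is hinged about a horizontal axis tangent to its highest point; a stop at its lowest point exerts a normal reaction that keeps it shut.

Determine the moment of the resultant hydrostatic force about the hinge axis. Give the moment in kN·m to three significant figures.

γ = ρg = 1605 × 9.81 / 1000 = 15.74505 kN/m³.
The centroid is at the centre, 1.285 m below the top of the plate, so the centroid depth is h_c = 1.4 + 1.285 = 2.685 m.
A = π(1.285)² = 5.18748 m².
Resultant F = γ·h_c·A = 15.74505 × 2.685 × 5.18748 = 219.303 kN.
I_c = πr⁴/4 = π × 1.285⁴/4 = 2.14142 m⁴.
Centre of pressure: y_p = y_c + I_c/(y_c·A) = 2.685 + 2.14142/(2.685 × 5.18748) = 2.685 + 0.153745 = 2.83874 m along the plane.
The resultant acts 1.285 + 0.153745 = 1.43874 m (along the plate) below the hinge at the top edge, so the moment about the hinge is M = F × 1.43874 = 219.303 × 1.43874 = 315.52 kN·m.

M ≈ 316 kN·m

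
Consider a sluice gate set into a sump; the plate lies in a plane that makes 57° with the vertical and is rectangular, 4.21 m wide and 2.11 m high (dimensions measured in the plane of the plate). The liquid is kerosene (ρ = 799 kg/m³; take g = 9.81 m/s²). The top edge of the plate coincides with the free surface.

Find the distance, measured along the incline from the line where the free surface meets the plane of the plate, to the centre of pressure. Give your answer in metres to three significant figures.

y_p = 1.41 m

γ = ρg = 799 × 9.81 / 1000 = 7.83819 kN/m³.
The plate makes 57° with the vertical, i.e. θ = 90° − 57° = 33° to the horizontal. Measuring y along the incline from the free-surface line, vertical depth h = y·sinθ with sinθ = 0.544639.
The centroid lies 2.11/2 = 1.055 m below the top edge, so y_c = 1.055 m and h_c = 1.055 × 0.544639 = 0.574594 m.
A = 4.21 × 2.11 = 8.8831 m².
Resultant F = γ·h_c·A = 7.83819 × 0.574594 × 8.8831 = 40.0075 kN.
I_c = b·h³/12 = 4.21 × 2.11³/12 = 3.2957 m⁴.
Centre of pressure: y_p = y_c + I_c/(y_c·A) = 1.055 + 3.2957/(1.055 × 8.8831) = 1.055 + 0.351666 = 1.40667 m along the plane.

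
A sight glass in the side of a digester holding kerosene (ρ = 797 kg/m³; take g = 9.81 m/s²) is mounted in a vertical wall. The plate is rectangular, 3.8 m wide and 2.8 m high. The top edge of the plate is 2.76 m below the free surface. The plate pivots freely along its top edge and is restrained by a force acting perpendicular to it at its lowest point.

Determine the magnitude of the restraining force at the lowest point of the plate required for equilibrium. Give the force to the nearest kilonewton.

P ≈ 192 kN

γ = ρg = 797 × 9.81 / 1000 = 7.81857 kN/m³.
The centroid lies 2.8/2 = 1.4 m below the top edge, so the centroid depth is h_c = 2.76 + 1.4 = 4.16 m.
A = 3.8 × 2.8 = 10.64 m².
Resultant F = γ·h_c·A = 7.81857 × 4.16 × 10.64 = 346.069 kN.
I_c = b·h³/12 = 3.8 × 2.8³/12 = 6.95147 m⁴.
Centre of pressure: y_p = y_c + I_c/(y_c·A) = 4.16 + 6.95147/(4.16 × 10.64) = 4.16 + 0.157051 = 4.31705 m along the plane.
The resultant acts 1.4 + 0.157051 = 1.55705 m (along the plate) below the hinge at the top edge, so the moment about the hinge is M = F × 1.55705 = 346.069 × 1.55705 = 538.847 kN·m.
A normal force at the bottom, 2.8 m from the hinge, must supply this moment: P = 538.847/2.8 = 192.445 kN.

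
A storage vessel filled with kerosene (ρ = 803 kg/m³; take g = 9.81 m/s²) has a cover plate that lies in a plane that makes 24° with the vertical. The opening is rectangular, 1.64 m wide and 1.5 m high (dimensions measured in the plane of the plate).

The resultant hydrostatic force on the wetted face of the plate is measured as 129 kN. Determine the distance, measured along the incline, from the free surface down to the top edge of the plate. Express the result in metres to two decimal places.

γ = ρg = 803 × 9.81 / 1000 = 7.87743 kN/m³.
A = 1.64 × 1.5 = 2.46 m².
From F = γ·h_c·A, the centroid depth is h_c = 129/(7.87743 × 2.46) = 6.65687 m.
The plate makes 24° with the vertical, i.e. θ = 90° − 24° = 66° to the horizontal. Measuring y along the incline from the free-surface line, vertical depth h = y·sinθ with sinθ = 0.913545.
Along the incline, y_c = h_c/sinθ = 6.65687/0.913545 = 7.28686 m.
The centroid lies 1.5/2 = 0.75 m below the top edge, so the top edge sits at y_top = 7.28686 − 0.75 = 6.53686 m along the incline.

y_top ≈ 6.54 m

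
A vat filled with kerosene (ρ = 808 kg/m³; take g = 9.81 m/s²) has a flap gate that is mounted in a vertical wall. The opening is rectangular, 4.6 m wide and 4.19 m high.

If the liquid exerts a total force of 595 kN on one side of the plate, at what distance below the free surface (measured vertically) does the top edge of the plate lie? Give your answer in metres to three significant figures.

d_top ≈ 1.80 m

γ = ρg = 808 × 9.81 / 1000 = 7.92648 kN/m³.
A = 4.6 × 4.19 = 19.274 m².
From F = γ·h_c·A, the centroid depth is h_c = 595/(7.92648 × 19.274) = 3.89462 m.
The centroid lies 4.19/2 = 2.095 m below the top edge, so the top edge sits at h_top = 3.89462 − 2.095 = 1.79962 m below the surface.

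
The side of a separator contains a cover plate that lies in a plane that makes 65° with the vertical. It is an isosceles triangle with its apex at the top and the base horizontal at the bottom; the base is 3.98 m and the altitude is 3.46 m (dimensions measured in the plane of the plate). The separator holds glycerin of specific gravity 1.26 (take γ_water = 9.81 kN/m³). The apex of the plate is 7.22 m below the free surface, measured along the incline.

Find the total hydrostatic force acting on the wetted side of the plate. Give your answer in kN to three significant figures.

F ≈ 343 kN

γ = 1.26 × 9.81 = 12.3606 kN/m³.
The plate makes 65° with the vertical, i.e. θ = 90° − 65° = 25° to the horizontal. Measuring y along the incline from the free-surface line, vertical depth h = y·sinθ with sinθ = 0.422618.
With the apex up, the centroid sits 2h/3 = 2 × 3.46/3 = 2.30667 m below the apex, so y_c = 7.22 + 2.30667 = 9.52667 m and h_c = 9.52667 × 0.422618 = 4.02614 m.
A = ½ × 3.98 × 3.46 = 6.8854 m².
Resultant F = γ·h_c·A = 12.3606 × 4.02614 × 6.8854 = 342.655 kN.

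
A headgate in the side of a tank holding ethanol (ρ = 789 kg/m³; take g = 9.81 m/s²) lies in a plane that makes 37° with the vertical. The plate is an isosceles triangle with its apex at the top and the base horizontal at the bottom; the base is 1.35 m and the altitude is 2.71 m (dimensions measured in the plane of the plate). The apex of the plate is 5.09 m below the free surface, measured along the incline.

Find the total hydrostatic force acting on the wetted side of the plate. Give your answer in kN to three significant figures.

γ = ρg = 789 × 9.81 / 1000 = 7.74009 kN/m³.
The plate makes 37° with the vertical, i.e. θ = 90° − 37° = 53° to the horizontal. Measuring y along the incline from the free-surface line, vertical depth h = y·sinθ with sinθ = 0.798636.
With the apex up, the centroid sits 2h/3 = 2 × 2.71/3 = 1.80667 m below the apex, so y_c = 5.09 + 1.80667 = 6.89667 m and h_c = 6.89667 × 0.798636 = 5.50793 m.
A = ½ × 1.35 × 2.71 = 1.82925 m².
Resultant F = γ·h_c·A = 7.74009 × 5.50793 × 1.82925 = 77.9844 kN.

F ≈ 78.0 kN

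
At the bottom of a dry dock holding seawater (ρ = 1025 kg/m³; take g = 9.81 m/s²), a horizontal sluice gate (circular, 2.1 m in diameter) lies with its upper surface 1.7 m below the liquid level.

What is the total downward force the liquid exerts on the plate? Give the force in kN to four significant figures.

F ≈ 59.21 kN

γ = ρg = 1025 × 9.81 / 1000 = 10.05525 kN/m³.
The plate is horizontal, so pressure is uniform at p = γ·h = 10.05525 × 1.7 = 17.0939 kN/m².
A = π(1.05)² = 3.46361 m².
F = p·A = 17.0939 × 3.46361 = 59.2066 kN.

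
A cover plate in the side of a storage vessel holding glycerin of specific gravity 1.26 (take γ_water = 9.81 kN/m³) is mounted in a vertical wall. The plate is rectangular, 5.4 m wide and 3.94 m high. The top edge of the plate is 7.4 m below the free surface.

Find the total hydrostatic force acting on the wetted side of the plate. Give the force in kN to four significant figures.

γ = 1.26 × 9.81 = 12.3606 kN/m³.
The centroid lies 3.94/2 = 1.97 m below the top edge, so the centroid depth is h_c = 7.4 + 1.97 = 9.37 m.
A = 5.4 × 3.94 = 21.276 m².
Resultant F = γ·h_c·A = 12.3606 × 9.37 × 21.276 = 2464.16 kN.

F ≈ 2464 kN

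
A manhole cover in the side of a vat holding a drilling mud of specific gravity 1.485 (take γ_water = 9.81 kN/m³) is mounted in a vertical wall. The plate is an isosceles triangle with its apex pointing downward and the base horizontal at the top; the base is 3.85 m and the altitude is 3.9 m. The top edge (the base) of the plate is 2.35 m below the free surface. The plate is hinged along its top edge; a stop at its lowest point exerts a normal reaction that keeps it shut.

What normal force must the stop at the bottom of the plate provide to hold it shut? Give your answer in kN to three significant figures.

P ≈ 157 kN

γ = 1.485 × 9.81 = 14.56785 kN/m³.
With the apex down, the centroid sits h/3 = 3.9/3 = 1.3 m below the base (the top edge), so the centroid depth is h_c = 2.35 + 1.3 = 3.65 m.
A = ½ × 3.85 × 3.9 = 7.5075 m².
Resultant F = γ·h_c·A = 14.56785 × 3.65 × 7.5075 = 399.194 kN.
I_c = b·h³/36 = 3.85 × 3.9³/36 = 6.34384 m⁴.
Centre of pressure: y_p = y_c + I_c/(y_c·A) = 3.65 + 6.34384/(3.65 × 7.5075) = 3.65 + 0.231507 = 3.88151 m along the plane.
The resultant acts 1.3 + 0.231507 = 1.53151 m (along the plate) below the hinge at the top edge, so the moment about the hinge is M = F × 1.53151 = 399.194 × 1.53151 = 611.37 kN·m.
A normal force at the bottom, 3.9 m from the hinge, must supply this moment: P = 611.37/3.9 = 156.762 kN.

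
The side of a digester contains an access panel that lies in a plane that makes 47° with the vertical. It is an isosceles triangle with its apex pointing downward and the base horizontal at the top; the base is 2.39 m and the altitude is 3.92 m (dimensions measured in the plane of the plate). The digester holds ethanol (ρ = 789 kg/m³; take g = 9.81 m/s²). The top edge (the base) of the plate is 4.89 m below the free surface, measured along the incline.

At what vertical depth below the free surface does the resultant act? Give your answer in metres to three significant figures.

γ = ρg = 789 × 9.81 / 1000 = 7.74009 kN/m³.
The plate makes 47° with the vertical, i.e. θ = 90° − 47° = 43° to the horizontal. Measuring y along the incline from the free-surface line, vertical depth h = y·sinθ with sinθ = 0.681998.
With the apex down, the centroid sits h/3 = 3.92/3 = 1.30667 m below the base (the top edge), so y_c = 4.89 + 1.30667 = 6.19667 m and h_c = 6.19667 × 0.681998 = 4.22612 m.
A = ½ × 2.39 × 3.92 = 4.6844 m².
Resultant F = γ·h_c·A = 7.74009 × 4.22612 × 4.6844 = 153.229 kN.
I_c = b·h³/36 = 2.39 × 3.92³/36 = 3.99902 m⁴.
Centre of pressure: y_p = y_c + I_c/(y_c·A) = 6.19667 + 3.99902/(6.19667 × 4.6844) = 6.19667 + 0.137766 = 6.33444 m along the plane.
Vertically, h_p = y_p·sinθ = 6.33444 × 0.681998 = 4.32008 m.

h_p = 4.32 m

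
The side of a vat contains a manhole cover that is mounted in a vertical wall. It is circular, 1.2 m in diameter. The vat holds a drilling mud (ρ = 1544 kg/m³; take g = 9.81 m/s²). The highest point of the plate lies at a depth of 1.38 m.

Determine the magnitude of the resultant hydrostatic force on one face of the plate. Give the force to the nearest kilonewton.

F ≈ 34 kN

γ = ρg = 1544 × 9.81 / 1000 = 15.14664 kN/m³.
The centroid is at the centre, 0.6 m below the top of the plate, so the centroid depth is h_c = 1.38 + 0.6 = 1.98 m.
A = π(0.6)² = 1.13097 m².
Resultant F = γ·h_c·A = 15.14664 × 1.98 × 1.13097 = 33.9182 kN.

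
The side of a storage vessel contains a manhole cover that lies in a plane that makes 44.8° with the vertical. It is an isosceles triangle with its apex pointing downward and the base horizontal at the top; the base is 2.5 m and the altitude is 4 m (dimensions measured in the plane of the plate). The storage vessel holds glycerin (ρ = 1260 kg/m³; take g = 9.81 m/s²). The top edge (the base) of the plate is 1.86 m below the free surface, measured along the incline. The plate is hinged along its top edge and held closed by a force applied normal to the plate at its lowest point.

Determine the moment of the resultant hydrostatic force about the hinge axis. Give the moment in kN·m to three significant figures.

γ = ρg = 1260 × 9.81 / 1000 = 12.3606 kN/m³.
The plate makes 44.8° with the vertical, i.e. θ = 90° − 44.8° = 45.2° to the horizontal. Measuring y along the incline from the free-surface line, vertical depth h = y·sinθ with sinθ = 0.709571.
With the apex down, the centroid sits h/3 = 4/3 = 1.33333 m below the base (the top edge), so y_c = 1.86 + 1.33333 = 3.19333 m and h_c = 3.19333 × 0.709571 = 2.26589 m.
A = ½ × 2.5 × 4 = 5 m².
Resultant F = γ·h_c·A = 12.3606 × 2.26589 × 5 = 140.039 kN.
I_c = b·h³/36 = 2.5 × 4³/36 = 4.44444 m⁴.
Centre of pressure: y_p = y_c + I_c/(y_c·A) = 3.19333 + 4.44444/(3.19333 × 5) = 3.19333 + 0.278358 = 3.47169 m along the plane.
The resultant acts 1.33333 + 0.278358 = 1.61169 m (along the plate) below the hinge at the top edge, so the moment about the hinge is M = F × 1.61169 = 140.039 × 1.61169 = 225.699 kN·m.

M ≈ 226 kN·m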